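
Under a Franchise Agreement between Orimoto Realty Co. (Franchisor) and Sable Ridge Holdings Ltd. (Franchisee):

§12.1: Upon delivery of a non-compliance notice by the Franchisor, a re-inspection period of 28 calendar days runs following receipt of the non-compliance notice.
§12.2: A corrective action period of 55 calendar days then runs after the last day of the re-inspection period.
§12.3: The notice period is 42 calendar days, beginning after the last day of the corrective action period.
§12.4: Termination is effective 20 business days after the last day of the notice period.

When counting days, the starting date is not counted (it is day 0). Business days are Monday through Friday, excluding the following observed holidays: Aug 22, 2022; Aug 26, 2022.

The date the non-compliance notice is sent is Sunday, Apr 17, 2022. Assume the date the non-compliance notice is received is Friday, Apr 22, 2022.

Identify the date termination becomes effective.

The last day of the re-inspection period: Apr 22, 2022 + 28 days = May 20, 2022.
The last day of the corrective action period: 55 calendar days after May 20, 2022 is Jul 14, 2022.
Adding 42 calendar days to Jul 14, 2022 gives Aug 25, 2022, which is the last day of the notice period.
The date termination becomes effective: 20 business days after Thursday, Aug 25, 2022, skipping weekends and the listed holiday on Aug 26 — Aug 29, Aug 30, Aug 31, Sep 1, …, Sep 21, Sep 22, Sep 23 — lands on Friday, Sep 23, 2022.

Sep 23, 2022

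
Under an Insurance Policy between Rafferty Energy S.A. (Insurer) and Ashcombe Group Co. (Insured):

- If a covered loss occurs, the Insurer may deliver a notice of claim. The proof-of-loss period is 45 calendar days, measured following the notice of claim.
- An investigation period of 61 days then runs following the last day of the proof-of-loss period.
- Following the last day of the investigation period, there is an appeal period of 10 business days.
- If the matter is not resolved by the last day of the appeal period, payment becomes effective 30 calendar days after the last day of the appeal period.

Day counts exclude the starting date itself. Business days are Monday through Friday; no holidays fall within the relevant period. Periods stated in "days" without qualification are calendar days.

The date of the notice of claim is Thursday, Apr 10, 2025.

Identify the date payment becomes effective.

Adding 45 calendar days to Apr 10, 2025 gives May 25, 2025, which is the last day of the proof-of-loss period.
The last day of the investigation period: May 25, 2025 + 61 days = Jul 25, 2025.
The last day of the appeal period: 10 business days after Friday, Jul 25, 2025, skipping weekends — Jul 28, Jul 29, Jul 30, Jul 31, Aug 1, Aug 4, Aug 5, Aug 6, Aug 7, Aug 8 — lands on Friday, Aug 8, 2025.
Adding 30 calendar days to Aug 8, 2025 gives Sep 7, 2025, which is the date payment becomes effective.

Sep 7, 2025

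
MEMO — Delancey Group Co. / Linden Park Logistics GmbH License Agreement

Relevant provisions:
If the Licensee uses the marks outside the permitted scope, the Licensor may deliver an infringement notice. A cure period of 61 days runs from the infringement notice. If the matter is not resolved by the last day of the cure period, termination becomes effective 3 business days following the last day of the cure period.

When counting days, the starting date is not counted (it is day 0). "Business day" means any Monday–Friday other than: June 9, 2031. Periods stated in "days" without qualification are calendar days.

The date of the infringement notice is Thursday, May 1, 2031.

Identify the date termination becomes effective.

Adding 61 calendar days to May 1, 2031 gives July 1, 2031, which is the last day of the cure period.
The date termination becomes effective: counting 3 business days from Tuesday, July 1, 2031 (Jul 2, Jul 3, Jul 4, skipping weekends) reaches Friday, July 4, 2031.

July 4, 2031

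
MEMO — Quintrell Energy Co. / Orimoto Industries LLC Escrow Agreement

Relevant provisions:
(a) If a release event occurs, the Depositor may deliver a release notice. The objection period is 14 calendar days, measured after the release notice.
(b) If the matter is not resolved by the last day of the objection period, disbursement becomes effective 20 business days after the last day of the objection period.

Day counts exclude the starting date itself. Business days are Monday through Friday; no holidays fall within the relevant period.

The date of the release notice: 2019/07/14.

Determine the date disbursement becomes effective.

The last day of the objection period: 2019/07/14 + 14 days = 2019/07/28.
From Sunday, 2019/07/28, 20 business days (Jul 29, Jul 30, Jul 31, Aug 1, …, Aug 21, Aug 22, Aug 23, skipping weekends) brings us to Friday, 2019/08/23, which is the date disbursement becomes effective.

2019/08/23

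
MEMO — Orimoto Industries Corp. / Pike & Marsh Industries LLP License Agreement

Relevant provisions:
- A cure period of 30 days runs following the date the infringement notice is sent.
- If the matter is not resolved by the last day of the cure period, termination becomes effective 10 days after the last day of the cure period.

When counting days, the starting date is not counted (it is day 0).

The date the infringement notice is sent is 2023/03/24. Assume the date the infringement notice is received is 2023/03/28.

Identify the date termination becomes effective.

Adding 30 calendar days to 2023/03/24 gives 2023/04/23, which is the last day of the cure period.
The date termination becomes effective: 10 calendar days after 2023/04/23 is 2023/05/03.

2023/05/03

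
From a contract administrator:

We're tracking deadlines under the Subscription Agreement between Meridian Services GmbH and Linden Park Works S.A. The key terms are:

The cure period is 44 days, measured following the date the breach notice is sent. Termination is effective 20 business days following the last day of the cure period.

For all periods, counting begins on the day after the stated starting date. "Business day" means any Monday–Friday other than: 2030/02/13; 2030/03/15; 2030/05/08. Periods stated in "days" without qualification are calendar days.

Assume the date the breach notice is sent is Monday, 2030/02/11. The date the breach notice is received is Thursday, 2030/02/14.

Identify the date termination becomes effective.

The last day of the cure period: 2030/02/11 + 44 days = 2030/03/27.
The date termination becomes effective: 20 business days after Wednesday, 2030/03/27, skipping weekends — Mar 28, Mar 29, Apr 1, Apr 2, …, Apr 22, Apr 23, Apr 24 — lands on Wednesday, 2030/04/24.

2030/04/24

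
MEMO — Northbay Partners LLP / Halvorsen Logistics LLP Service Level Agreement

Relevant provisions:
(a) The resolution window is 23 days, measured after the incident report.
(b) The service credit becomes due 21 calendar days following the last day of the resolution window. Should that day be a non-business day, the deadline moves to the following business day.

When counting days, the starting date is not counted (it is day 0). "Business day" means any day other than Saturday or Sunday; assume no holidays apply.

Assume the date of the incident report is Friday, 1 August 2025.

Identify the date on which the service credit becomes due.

The last day of the resolution window: 1 August 2025 + 23 days = 24 August 2025.
Adding 21 calendar days to 24 August 2025 gives 14 September 2025, which is the date on which the service credit becomes due. That falls on a Sunday, so it rolls to the next business day, Monday, 15 September 2025.

15 September 2025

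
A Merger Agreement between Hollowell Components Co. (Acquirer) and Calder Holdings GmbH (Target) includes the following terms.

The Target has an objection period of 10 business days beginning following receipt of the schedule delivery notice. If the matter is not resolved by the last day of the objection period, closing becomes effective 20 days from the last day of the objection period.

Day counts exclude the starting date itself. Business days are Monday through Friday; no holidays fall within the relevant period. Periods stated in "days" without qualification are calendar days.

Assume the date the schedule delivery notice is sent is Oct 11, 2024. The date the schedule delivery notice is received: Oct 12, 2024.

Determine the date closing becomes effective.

Nov 14, 2024

The last day of the objection period: counting 10 business days from Saturday, Oct 12, 2024 (Oct 14, Oct 15, Oct 16, Oct 17, Oct 18, Oct 21, Oct 22, Oct 23, Oct 24, Oct 25, skipping weekends) reaches Friday, Oct 25, 2024.
Adding 20 calendar days to Oct 25, 2024 gives Nov 14, 2024, which is the date closing becomes effective.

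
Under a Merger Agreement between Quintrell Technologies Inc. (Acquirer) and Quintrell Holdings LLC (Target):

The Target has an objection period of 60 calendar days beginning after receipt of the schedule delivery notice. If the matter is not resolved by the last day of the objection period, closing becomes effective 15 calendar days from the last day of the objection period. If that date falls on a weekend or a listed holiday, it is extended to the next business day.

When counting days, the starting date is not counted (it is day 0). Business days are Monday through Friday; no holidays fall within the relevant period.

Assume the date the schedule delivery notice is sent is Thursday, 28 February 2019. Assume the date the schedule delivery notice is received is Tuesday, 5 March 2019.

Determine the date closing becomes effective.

20 May 2019

The last day of the objection period: 5 March 2019 + 60 days = 4 May 2019.
The date closing becomes effective: 15 calendar days after 4 May 2019 is 19 May 2019. That falls on a Sunday, so it rolls to the next business day, Monday, 20 May 2019.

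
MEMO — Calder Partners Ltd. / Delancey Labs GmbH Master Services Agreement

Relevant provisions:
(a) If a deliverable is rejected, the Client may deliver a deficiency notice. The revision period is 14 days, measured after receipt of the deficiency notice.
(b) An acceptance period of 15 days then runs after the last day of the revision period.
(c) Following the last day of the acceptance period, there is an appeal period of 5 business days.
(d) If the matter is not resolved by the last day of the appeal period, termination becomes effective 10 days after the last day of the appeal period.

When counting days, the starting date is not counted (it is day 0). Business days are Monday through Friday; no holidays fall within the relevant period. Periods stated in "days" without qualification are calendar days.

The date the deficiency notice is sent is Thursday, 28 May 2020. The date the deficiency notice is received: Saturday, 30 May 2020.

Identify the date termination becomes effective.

The last day of the revision period: 30 May 2020 + 14 days = 13 June 2020.
The last day of the acceptance period: 13 June 2020 + 15 days = 28 June 2020.
The last day of the appeal period: counting 5 business days from Sunday, 28 June 2020 (Jun 29, Jun 30, Jul 1, Jul 2, Jul 3, skipping weekends) reaches Friday, 3 July 2020.
The date termination becomes effective: 10 calendar days after 3 July 2020 is 13 July 2020.

13 July 2020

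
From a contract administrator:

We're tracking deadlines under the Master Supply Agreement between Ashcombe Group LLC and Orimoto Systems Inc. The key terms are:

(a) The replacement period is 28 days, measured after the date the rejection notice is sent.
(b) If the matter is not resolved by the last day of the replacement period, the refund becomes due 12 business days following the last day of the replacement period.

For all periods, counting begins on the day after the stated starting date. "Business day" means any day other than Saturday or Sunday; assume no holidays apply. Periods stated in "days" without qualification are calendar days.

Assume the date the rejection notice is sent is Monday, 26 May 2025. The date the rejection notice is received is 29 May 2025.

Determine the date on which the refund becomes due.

The last day of the replacement period: 28 calendar days after 26 May 2025 is 23 June 2025.
From Monday, 23 June 2025, 12 business days (Jun 24, Jun 25, Jun 26, Jun 27, …, Jul 7, Jul 8, Jul 9, skipping weekends) brings us to Wednesday, 9 July 2025, which is the date on which the refund becomes due.

9 July 2025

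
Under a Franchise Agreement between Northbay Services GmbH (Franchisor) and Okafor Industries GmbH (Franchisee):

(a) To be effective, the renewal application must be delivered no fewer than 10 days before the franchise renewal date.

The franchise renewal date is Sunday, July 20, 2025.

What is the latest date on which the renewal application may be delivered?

July 10, 2025

July 20, 2025 minus 10 days is July 10, 2025.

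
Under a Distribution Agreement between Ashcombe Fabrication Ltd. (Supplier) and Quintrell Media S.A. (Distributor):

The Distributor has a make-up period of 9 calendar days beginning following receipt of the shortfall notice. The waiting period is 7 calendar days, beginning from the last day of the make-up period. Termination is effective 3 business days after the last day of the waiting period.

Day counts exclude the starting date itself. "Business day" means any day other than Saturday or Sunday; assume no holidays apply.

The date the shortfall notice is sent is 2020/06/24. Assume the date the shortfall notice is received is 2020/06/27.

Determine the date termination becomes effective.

2020/07/16

The last day of the make-up period: 9 calendar days after 2020/06/27 is 2020/07/06.
Adding 7 calendar days to 2020/07/06 gives 2020/07/13, which is the last day of the waiting period.
The date termination becomes effective: counting 3 business days from Monday, 2020/07/13 (Jul 14, Jul 15, Jul 16, skipping weekends) reaches Thursday, 2020/07/16.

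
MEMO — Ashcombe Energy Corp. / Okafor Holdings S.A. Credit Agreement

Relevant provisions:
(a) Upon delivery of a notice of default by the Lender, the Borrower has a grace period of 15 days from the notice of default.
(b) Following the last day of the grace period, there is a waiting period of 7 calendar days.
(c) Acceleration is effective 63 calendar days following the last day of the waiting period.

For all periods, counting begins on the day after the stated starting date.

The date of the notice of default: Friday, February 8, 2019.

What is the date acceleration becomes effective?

Adding 15 calendar days to February 8, 2019 gives February 23, 2019, which is the last day of the grace period.
The last day of the waiting period: 7 calendar days after February 23, 2019 is March 2, 2019.
Adding 63 calendar days to March 2, 2019 gives May 4, 2019, which is the date acceleration becomes effective.

May 4, 2019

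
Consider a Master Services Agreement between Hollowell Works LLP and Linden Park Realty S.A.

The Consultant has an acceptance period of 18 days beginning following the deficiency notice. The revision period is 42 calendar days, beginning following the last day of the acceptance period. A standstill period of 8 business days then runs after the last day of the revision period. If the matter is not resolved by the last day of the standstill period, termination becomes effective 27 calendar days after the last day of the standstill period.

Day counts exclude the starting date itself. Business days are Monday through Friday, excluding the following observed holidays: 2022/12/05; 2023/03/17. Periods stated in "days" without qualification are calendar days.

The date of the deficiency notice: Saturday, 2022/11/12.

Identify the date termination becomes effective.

2023/02/19

The last day of the acceptance period: 2022/11/12 + 18 days = 2022/11/30.
The last day of the revision period: 2022/11/30 + 42 days = 2023/01/11.
The last day of the standstill period: 8 business days after Wednesday, 2023/01/11, skipping weekends — Jan 12, Jan 13, Jan 16, Jan 17, Jan 18, Jan 19, Jan 20, Jan 23 — lands on Monday, 2023/01/23.
The date termination becomes effective: 27 calendar days after 2023/01/23 is 2023/02/19.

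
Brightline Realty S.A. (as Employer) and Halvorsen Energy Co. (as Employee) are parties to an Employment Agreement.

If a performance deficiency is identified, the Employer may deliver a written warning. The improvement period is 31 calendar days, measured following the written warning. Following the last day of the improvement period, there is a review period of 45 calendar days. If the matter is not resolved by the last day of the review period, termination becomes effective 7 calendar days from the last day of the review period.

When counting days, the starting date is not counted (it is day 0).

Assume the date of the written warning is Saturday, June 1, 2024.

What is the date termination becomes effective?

The last day of the improvement period: 31 calendar days after June 1, 2024 is July 2, 2024.
Adding 45 calendar days to July 2, 2024 gives August 16, 2024, which is the last day of the review period.
The date termination becomes effective: August 16, 2024 + 7 days = August 23, 2024.

August 23, 2024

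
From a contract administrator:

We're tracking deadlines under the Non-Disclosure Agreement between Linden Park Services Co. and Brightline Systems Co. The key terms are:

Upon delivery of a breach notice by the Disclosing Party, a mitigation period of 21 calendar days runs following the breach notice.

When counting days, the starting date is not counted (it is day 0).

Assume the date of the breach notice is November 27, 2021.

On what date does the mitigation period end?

The last day of the mitigation period: 21 calendar days after November 27, 2021 is December 18, 2021.

December 18, 2021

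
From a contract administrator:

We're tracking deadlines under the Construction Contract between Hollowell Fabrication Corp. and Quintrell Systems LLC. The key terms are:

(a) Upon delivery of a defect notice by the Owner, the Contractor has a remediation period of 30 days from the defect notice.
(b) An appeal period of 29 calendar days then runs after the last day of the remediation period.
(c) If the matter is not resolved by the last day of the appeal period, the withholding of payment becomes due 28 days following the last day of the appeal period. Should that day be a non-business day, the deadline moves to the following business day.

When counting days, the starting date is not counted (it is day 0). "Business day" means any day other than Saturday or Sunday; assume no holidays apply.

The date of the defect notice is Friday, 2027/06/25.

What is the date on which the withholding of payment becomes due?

2027/09/20

The last day of the remediation period: 2027/06/25 + 30 days = 2027/07/25.
The last day of the appeal period: 29 calendar days after 2027/07/25 is 2027/08/23.
The date on which the withholding of payment becomes due: 2027/08/23 + 28 days = 2027/09/20. 2027/09/20 is a Monday, so no roll-forward applies.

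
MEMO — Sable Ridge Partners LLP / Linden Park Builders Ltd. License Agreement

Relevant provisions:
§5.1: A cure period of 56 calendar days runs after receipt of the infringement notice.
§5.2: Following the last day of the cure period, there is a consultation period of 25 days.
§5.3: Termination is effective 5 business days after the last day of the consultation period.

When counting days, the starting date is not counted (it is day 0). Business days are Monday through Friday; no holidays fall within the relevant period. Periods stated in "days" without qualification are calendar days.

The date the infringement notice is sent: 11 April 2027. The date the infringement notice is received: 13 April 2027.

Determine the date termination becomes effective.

Adding 56 calendar days to 13 April 2027 gives 8 June 2027, which is the last day of the cure period.
Adding 25 calendar days to 8 June 2027 gives 3 July 2027, which is the last day of the consultation period.
The date termination becomes effective: counting 5 business days from Saturday, 3 July 2027 (Jul 5, Jul 6, Jul 7, Jul 8, Jul 9, skipping weekends) reaches Friday, 9 July 2027.

9 July 2027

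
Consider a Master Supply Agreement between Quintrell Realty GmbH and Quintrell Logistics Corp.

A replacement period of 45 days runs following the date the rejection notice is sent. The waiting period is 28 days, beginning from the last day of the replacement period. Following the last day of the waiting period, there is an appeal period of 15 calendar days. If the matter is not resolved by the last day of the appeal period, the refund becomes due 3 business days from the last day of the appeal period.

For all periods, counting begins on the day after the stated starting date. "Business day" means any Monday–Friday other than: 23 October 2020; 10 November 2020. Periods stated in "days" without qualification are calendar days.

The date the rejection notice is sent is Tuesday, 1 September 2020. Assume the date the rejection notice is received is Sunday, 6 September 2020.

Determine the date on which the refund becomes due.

2 December 2020

The last day of the replacement period: 45 calendar days after 1 September 2020 is 16 October 2020.
Adding 28 calendar days to 16 October 2020 gives 13 November 2020, which is the last day of the waiting period.
The last day of the appeal period: 15 calendar days after 13 November 2020 is 28 November 2020.
The date on which the refund becomes due: 3 business days after Saturday, 28 November 2020, skipping weekends — Nov 30, Dec 1, Dec 2 — lands on Wednesday, 2 December 2020.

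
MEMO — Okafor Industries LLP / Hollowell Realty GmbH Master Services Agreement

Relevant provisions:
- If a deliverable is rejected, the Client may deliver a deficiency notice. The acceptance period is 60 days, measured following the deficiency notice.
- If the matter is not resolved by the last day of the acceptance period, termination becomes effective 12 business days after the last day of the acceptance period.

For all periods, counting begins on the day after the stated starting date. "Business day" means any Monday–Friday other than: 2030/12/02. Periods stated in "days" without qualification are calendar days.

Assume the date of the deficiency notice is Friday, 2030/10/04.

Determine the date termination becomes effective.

2030/12/19

Adding 60 calendar days to 2030/10/04 gives 2030/12/03, which is the last day of the acceptance period.
From Tuesday, 2030/12/03, 12 business days (Dec 4, Dec 5, Dec 6, Dec 9, …, Dec 17, Dec 18, Dec 19, skipping weekends) brings us to Thursday, 2030/12/19, which is the date termination becomes effective.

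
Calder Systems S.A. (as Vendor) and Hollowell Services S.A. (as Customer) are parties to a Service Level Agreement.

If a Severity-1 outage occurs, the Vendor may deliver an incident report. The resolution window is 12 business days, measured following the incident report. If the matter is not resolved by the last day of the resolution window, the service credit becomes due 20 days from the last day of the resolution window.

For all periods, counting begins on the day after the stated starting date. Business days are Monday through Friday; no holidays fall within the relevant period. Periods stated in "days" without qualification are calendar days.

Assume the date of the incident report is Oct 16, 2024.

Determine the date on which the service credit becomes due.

From Wednesday, Oct 16, 2024, 12 business days (Oct 17, Oct 18, Oct 21, Oct 22, …, Oct 30, Oct 31, Nov 1, skipping weekends) brings us to Friday, Nov 1, 2024, which is the last day of the resolution window.
The date on which the service credit becomes due: 20 calendar days after Nov 1, 2024 is Nov 21, 2024.

Nov 21, 2024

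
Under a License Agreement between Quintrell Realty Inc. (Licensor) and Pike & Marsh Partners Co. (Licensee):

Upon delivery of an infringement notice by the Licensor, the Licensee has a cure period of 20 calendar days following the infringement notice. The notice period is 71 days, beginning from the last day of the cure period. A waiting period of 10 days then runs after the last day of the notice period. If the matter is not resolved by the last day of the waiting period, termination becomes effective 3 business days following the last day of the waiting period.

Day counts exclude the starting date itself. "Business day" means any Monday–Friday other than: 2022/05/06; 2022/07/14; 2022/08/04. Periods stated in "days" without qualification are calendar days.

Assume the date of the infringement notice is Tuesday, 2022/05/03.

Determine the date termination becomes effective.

The last day of the cure period: 20 calendar days after 2022/05/03 is 2022/05/23.
Adding 71 calendar days to 2022/05/23 gives 2022/08/02, which is the last day of the notice period.
Adding 10 calendar days to 2022/08/02 gives 2022/08/12, which is the last day of the waiting period.
The date termination becomes effective: counting 3 business days from Friday, 2022/08/12 (Aug 15, Aug 16, Aug 17, skipping weekends) reaches Wednesday, 2022/08/17.

2022/08/17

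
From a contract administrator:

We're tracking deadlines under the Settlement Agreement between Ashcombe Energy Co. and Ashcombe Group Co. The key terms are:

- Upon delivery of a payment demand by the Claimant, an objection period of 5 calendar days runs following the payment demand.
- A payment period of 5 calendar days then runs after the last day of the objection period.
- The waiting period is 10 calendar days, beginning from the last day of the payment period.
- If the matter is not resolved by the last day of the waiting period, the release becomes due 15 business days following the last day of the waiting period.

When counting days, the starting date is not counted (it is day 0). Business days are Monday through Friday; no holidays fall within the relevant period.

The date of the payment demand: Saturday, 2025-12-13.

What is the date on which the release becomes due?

2026-01-23

The last day of the objection period: 2025-12-13 + 5 days = 2025-12-18.
The last day of the payment period: 5 calendar days after 2025-12-18 is 2025-12-23.
The last day of the waiting period: 2025-12-23 + 10 days = 2026-01-02.
The date on which the release becomes due: counting 15 business days from Friday, 2026-01-02 (Jan 5, Jan 6, Jan 7, Jan 8, …, Jan 21, Jan 22, Jan 23, skipping weekends) reaches Friday, 2026-01-23.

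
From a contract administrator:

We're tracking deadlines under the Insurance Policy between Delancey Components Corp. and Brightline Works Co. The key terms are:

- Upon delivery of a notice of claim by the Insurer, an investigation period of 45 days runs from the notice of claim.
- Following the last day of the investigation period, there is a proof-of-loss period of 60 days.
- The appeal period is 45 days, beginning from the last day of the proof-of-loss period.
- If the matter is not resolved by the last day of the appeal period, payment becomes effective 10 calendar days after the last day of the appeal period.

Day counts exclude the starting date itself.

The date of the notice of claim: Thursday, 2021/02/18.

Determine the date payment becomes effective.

2021/07/28

Adding 45 calendar days to 2021/02/18 gives 2021/04/04, which is the last day of the investigation period.
The last day of the proof-of-loss period: 2021/04/04 + 60 days = 2021/06/03.
The last day of the appeal period: 2021/06/03 + 45 days = 2021/07/18.
The date payment becomes effective: 10 calendar days after 2021/07/18 is 2021/07/28.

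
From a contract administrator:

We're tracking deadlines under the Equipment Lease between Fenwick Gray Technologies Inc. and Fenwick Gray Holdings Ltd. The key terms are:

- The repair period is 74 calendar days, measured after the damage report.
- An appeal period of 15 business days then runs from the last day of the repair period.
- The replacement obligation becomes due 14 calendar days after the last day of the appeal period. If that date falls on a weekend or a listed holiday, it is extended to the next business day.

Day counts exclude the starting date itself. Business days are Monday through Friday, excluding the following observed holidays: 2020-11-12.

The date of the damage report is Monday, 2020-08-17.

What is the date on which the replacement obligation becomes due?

The last day of the repair period: 74 calendar days after 2020-08-17 is 2020-10-30.
The last day of the appeal period: 15 business days after Friday, 2020-10-30, skipping weekends and the listed holiday on Nov 12 — Nov 2, Nov 3, Nov 4, Nov 5, …, Nov 19, Nov 20, Nov 23 — lands on Monday, 2020-11-23.
The date on which the replacement obligation becomes due: 14 calendar days after 2020-11-23 is 2020-12-07. 2020-12-07 is a Monday and is not a listed holiday, so no roll-forward applies.

2020-12-07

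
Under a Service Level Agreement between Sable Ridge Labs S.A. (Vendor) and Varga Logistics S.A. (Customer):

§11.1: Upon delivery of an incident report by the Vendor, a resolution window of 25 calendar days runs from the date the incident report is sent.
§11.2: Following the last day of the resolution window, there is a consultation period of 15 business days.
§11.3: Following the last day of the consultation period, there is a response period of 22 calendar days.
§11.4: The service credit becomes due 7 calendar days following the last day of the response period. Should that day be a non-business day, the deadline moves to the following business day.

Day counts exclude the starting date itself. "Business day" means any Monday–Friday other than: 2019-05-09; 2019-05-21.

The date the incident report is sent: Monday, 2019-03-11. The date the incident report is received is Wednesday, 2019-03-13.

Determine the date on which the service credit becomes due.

2019-05-27

Adding 25 calendar days to 2019-03-11 gives 2019-04-05, which is the last day of the resolution window.
The last day of the consultation period: 15 business days after Friday, 2019-04-05, skipping weekends — Apr 8, Apr 9, Apr 10, Apr 11, …, Apr 24, Apr 25, Apr 26 — lands on Friday, 2019-04-26.
The last day of the response period: 22 calendar days after 2019-04-26 is 2019-05-18.
Adding 7 calendar days to 2019-05-18 gives 2019-05-25, which is the date on which the service credit becomes due. That falls on a Saturday, so it rolls to the next business day, Monday, 2019-05-27.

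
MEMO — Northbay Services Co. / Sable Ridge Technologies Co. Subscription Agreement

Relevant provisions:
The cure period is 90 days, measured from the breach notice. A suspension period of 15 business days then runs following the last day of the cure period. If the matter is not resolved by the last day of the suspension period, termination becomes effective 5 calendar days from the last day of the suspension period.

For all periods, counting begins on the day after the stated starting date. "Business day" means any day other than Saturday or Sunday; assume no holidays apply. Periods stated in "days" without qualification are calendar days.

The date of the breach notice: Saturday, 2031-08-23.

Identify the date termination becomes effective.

2031-12-17

Adding 90 calendar days to 2031-08-23 gives 2031-11-21, which is the last day of the cure period.
From Friday, 2031-11-21, 15 business days (Nov 24, Nov 25, Nov 26, Nov 27, …, Dec 10, Dec 11, Dec 12, skipping weekends) brings us to Friday, 2031-12-12, which is the last day of the suspension period.
The date termination becomes effective: 5 calendar days after 2031-12-12 is 2031-12-17.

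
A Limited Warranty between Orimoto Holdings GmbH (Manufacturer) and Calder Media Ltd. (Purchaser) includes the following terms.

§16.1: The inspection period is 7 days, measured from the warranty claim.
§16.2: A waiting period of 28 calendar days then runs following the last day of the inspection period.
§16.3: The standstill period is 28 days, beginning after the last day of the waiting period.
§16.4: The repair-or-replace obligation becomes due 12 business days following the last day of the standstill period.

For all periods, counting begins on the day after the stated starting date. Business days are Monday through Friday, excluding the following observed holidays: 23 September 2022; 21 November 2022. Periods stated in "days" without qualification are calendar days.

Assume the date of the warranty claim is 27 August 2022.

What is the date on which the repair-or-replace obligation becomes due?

The last day of the inspection period: 27 August 2022 + 7 days = 3 September 2022.
The last day of the waiting period: 28 calendar days after 3 September 2022 is 1 October 2022.
The last day of the standstill period: 1 October 2022 + 28 days = 29 October 2022.
From Saturday, 29 October 2022, 12 business days (Oct 31, Nov 1, Nov 2, Nov 3, …, Nov 11, Nov 14, Nov 15, skipping weekends) brings us to Tuesday, 15 November 2022, which is the date on which the repair-or-replace obligation becomes due.

15 November 2022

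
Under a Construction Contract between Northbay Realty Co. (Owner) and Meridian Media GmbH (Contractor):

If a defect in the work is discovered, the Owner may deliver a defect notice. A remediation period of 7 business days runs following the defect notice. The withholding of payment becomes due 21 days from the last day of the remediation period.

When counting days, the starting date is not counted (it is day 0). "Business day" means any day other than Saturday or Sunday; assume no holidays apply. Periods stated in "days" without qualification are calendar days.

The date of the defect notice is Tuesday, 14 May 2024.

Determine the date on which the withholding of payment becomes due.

From Tuesday, 14 May 2024, 7 business days (May 15, May 16, May 17, May 20, May 21, May 22, May 23, skipping weekends) brings us to Thursday, 23 May 2024, which is the last day of the remediation period.
The date on which the withholding of payment becomes due: 23 May 2024 + 21 days = 13 June 2024.

13 June 2024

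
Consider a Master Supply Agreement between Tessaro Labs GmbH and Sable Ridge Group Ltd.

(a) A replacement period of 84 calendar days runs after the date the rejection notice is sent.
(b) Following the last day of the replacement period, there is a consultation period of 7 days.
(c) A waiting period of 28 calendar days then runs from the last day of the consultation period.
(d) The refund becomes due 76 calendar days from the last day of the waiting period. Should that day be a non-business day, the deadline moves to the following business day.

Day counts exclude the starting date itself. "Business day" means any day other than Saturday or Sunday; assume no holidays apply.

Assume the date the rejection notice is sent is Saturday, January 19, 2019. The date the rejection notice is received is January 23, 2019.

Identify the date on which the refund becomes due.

The last day of the replacement period: January 19, 2019 + 84 days = April 13, 2019.
The last day of the consultation period: 7 calendar days after April 13, 2019 is April 20, 2019.
The last day of the waiting period: April 20, 2019 + 28 days = May 18, 2019.
The date on which the refund becomes due: 76 calendar days after May 18, 2019 is August 2, 2019. August 2, 2019 is a Friday, so no roll-forward applies.

August 2, 2019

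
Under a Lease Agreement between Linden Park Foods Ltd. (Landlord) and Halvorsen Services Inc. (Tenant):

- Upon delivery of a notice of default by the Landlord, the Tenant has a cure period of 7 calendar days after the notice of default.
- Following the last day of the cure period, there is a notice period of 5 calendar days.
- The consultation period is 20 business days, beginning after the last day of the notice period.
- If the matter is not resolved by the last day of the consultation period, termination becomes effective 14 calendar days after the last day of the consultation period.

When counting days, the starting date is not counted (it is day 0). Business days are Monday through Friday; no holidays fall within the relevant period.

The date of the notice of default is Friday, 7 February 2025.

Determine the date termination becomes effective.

The last day of the cure period: 7 February 2025 + 7 days = 14 February 2025.
The last day of the notice period: 5 calendar days after 14 February 2025 is 19 February 2025.
The last day of the consultation period: counting 20 business days from Wednesday, 19 February 2025 (Feb 20, Feb 21, Feb 24, Feb 25, …, Mar 17, Mar 18, Mar 19, skipping weekends) reaches Wednesday, 19 March 2025.
Adding 14 calendar days to 19 March 2025 gives 2 April 2025, which is the date termination becomes effective.

2 April 2025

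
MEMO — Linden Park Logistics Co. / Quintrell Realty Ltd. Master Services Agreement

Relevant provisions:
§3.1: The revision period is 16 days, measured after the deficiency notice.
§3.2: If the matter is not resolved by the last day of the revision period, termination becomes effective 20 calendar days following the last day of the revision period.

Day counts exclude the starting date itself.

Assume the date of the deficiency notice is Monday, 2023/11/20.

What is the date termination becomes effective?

The last day of the revision period: 2023/11/20 + 16 days = 2023/12/06.
The date termination becomes effective: 20 calendar days after 2023/12/06 is 2023/12/26.

2023/12/26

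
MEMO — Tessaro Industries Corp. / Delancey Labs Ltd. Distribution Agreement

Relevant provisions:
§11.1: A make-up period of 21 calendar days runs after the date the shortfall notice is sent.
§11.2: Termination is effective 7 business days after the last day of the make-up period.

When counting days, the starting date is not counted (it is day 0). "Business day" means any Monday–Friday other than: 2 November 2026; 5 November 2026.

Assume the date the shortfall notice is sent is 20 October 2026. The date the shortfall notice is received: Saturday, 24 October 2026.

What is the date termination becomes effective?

19 November 2026

Adding 21 calendar days to 20 October 2026 gives 10 November 2026, which is the last day of the make-up period.
The date termination becomes effective: 7 business days after Tuesday, 10 November 2026, skipping weekends — Nov 11, Nov 12, Nov 13, Nov 16, Nov 17, Nov 18, Nov 19 — lands on Thursday, 19 November 2026.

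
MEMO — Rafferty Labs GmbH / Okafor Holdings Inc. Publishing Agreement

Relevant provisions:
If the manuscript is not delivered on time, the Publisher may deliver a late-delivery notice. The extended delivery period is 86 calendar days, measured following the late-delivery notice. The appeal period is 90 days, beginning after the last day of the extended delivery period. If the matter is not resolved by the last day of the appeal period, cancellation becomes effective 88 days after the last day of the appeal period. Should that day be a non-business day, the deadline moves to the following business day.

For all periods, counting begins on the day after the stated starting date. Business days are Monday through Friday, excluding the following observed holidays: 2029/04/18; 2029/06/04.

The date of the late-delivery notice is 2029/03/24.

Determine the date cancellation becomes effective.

2029/12/13

The last day of the extended delivery period: 86 calendar days after 2029/03/24 is 2029/06/18.
The last day of the appeal period: 90 calendar days after 2029/06/18 is 2029/09/16.
The date cancellation becomes effective: 88 calendar days after 2029/09/16 is 2029/12/13. 2029/12/13 is a Thursday and is not a listed holiday, so no roll-forward applies.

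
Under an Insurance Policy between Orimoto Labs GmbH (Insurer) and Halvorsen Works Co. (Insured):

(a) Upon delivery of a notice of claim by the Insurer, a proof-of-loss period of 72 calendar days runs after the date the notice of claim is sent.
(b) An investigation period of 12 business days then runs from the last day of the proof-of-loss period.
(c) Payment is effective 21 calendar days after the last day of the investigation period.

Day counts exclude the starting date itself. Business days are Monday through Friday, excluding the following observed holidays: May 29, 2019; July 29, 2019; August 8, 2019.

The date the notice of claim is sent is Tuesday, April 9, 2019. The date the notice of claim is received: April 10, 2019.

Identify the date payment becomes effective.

The last day of the proof-of-loss period: April 9, 2019 + 72 days = June 20, 2019.
The last day of the investigation period: 12 business days after Thursday, June 20, 2019, skipping weekends — Jun 21, Jun 24, Jun 25, Jun 26, …, Jul 4, Jul 5, Jul 8 — lands on Monday, July 8, 2019.
The date payment becomes effective: 21 calendar days after July 8, 2019 is July 29, 2019.

July 29, 2019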